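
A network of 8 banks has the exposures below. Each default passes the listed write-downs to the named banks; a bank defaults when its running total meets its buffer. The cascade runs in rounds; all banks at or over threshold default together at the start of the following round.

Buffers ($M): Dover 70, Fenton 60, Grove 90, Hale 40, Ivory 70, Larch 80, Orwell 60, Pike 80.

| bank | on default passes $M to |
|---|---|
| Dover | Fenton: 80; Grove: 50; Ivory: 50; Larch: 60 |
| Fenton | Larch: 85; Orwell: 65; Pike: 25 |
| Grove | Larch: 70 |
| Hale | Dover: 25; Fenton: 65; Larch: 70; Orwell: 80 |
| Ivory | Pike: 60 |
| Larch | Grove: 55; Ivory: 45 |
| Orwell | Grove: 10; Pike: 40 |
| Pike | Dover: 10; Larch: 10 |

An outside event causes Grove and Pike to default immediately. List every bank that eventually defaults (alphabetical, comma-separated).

Grove, Larch, Pike

Round 1 — Grove, Pike default (initial).
  Dover: +10 → 10 < 70
  Larch: +70+10 → 80 ≥ 80
Round 2 — Larch defaults.
  Ivory: +45 → 45 < 70
No further defaults.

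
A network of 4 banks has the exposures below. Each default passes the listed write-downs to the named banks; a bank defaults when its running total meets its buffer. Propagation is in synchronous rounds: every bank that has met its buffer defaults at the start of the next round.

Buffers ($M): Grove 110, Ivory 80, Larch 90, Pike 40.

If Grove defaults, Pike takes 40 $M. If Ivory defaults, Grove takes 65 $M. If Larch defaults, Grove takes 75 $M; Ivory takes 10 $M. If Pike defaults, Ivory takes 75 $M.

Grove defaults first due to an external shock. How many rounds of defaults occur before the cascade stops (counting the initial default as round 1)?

Round 1 — Grove defaults (initial).
  Pike: +40 → 40 ≥ 40
Round 2 — Pike defaults.
  Ivory: +75 → 75 < 80
No further defaults.

2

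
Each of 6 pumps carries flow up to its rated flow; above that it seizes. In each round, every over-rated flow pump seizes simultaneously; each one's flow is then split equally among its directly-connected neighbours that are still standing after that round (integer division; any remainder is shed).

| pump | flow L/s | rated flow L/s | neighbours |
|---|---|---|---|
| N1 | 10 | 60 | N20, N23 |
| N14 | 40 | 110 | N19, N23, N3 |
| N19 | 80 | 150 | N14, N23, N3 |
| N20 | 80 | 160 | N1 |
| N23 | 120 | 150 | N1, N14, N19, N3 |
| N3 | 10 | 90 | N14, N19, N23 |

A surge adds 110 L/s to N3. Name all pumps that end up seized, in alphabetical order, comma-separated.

N1, N14, N19, N23, N3

Round 1 — N3 at 120 > 90. N3 seizes.
  N3 sheds 120 L/s to N14, N19, N23: 40 each.
    N14: 40+40 = 80 ≤ 110
    N19: 80+40 = 120 ≤ 150
    N23: 120+40 = 160 > 150
Round 2 — N23 seizes.
  N23 sheds 160 L/s to N1, N14, N19: 53 each (1 lost).
    N1: 10+53 = 63 > 60
    N14: 80+53 = 133 > 110
    N19: 120+53 = 173 > 150
Round 3 — N1, N14, N19 seize.
  N1 sheds 63 L/s to N20: 63 each.
    N20: 80+63 = 143 ≤ 160
  N14 sheds 133 L/s: no online neighbours, lost.
  N19 sheds 173 L/s: no online neighbours, lost.
No further seizures.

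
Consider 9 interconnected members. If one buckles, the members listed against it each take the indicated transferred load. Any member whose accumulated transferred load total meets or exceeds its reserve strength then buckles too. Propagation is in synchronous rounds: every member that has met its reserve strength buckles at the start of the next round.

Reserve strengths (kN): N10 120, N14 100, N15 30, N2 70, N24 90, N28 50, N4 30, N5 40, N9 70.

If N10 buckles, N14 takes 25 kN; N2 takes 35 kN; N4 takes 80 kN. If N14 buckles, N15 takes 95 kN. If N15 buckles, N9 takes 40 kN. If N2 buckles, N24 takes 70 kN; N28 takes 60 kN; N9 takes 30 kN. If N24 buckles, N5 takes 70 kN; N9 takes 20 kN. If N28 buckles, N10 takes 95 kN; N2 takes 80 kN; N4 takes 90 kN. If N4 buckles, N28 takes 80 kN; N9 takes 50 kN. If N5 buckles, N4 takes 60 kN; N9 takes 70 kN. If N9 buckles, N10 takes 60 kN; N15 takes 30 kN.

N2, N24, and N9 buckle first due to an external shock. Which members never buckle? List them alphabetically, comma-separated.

N14

Round 1 — N2, N24, N9 buckle (initial).
  N10: +60 → 60 < 120
  N15: +30 → 30 ≥ 30
  N28: +60 → 60 ≥ 50
  N5: +70 → 70 ≥ 40
Round 2 — N15, N28, N5 buckle.
  N10: +95 → 155 ≥ 120
  N4: +90+60 → 150 ≥ 30
Round 3 — N10, N4 buckle.
  N14: +25 → 25 < 100
No further bucklings.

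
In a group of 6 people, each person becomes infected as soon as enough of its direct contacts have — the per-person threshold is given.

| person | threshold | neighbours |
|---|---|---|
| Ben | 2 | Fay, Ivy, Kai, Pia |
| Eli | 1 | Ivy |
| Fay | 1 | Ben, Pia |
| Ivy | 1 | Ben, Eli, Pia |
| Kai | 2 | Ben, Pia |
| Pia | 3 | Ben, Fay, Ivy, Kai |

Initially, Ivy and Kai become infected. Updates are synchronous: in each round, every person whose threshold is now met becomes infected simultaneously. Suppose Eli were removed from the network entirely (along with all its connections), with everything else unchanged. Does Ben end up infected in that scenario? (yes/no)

yes

With Eli removed:
Round 1 — Ivy, Kai become infected (initial).
Round 2 — checking thresholds:
  Ben: 2 of 4 neighbours ≥ 2, becomes infected.
  Pia: 2 of 4 neighbours < 3, not yet.
Round 3 — checking thresholds:
  Fay: 1 of 2 neighbours ≥ 1, becomes infected.
  Pia: 3 of 4 neighbours ≥ 3, becomes infected.
Round 4 — no new infections; cascade stops.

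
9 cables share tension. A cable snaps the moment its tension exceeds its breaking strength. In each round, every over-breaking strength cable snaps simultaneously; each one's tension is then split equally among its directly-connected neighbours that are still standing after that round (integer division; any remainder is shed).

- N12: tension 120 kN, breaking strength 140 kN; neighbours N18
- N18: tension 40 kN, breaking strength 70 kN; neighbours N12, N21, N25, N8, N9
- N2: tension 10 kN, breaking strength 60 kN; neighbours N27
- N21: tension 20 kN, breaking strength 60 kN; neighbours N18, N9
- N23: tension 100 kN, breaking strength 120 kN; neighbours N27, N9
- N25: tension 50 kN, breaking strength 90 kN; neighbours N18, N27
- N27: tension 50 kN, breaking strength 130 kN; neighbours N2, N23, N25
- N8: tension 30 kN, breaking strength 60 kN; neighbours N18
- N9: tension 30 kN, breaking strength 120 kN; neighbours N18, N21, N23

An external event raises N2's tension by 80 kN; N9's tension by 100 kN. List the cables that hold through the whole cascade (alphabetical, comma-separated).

N8

Round 1 — N2 at 90 > 60; N9 at 130 > 120. N2, N9 snap.
  N2 sheds 90 kN to N27: 90 each.
    N27: 50+90 = 140 > 130
  N9 sheds 130 kN to N18, N21, N23: 43 each (1 lost).
    N18: 40+43 = 83 > 70
    N21: 20+43 = 63 > 60
    N23: 100+43 = 143 > 120
Round 2 — N18, N21, N23, N27 snap.
  N18 sheds 83 kN to N12, N25, N8: 27 each (2 lost).
    N12: 120+27 = 147 > 140
    N25: 50+27 = 77 ≤ 90
    N8: 30+27 = 57 ≤ 60
  N21 sheds 63 kN: no online neighbours, lost.
  N23 sheds 143 kN: no online neighbours, lost.
  N27 sheds 140 kN to N25: 140 each.
    N25: 77+140 = 217 > 90
Round 3 — N12, N25 snap.
  N12 sheds 147 kN: no online neighbours, lost.
  N25 sheds 217 kN: no online neighbours, lost.
No further breaks.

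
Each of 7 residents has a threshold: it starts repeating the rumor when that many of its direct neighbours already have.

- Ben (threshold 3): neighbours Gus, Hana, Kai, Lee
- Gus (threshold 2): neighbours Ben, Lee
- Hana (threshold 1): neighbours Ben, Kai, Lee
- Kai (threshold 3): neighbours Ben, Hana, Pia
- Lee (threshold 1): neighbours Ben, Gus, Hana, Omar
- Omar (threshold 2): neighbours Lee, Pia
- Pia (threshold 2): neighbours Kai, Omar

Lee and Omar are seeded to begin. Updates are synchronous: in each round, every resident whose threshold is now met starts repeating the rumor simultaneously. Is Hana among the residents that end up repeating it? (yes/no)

yes

Round 1 — Lee, Omar start repeating the rumor (initial).
Round 2 — checking thresholds:
  Ben: 1 of 4 neighbours < 3, below threshold.
  Gus: 1 of 2 neighbours < 2, below threshold.
  Hana: 1 of 3 neighbours ≥ 1, starts repeating the rumor.
  Pia: 1 of 2 neighbours < 2, below threshold.
Round 3 — no new spreads; cascade stops.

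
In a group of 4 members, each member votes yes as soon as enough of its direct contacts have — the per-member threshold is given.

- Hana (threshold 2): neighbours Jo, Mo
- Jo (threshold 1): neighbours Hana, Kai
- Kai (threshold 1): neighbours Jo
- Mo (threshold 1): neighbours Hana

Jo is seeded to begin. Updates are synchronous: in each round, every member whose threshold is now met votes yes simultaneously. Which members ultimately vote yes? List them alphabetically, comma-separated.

Jo, Kai

Round 1 — Jo votes yes (initial).
Round 2 — checking thresholds:
  Hana: 1 of 2 neighbours < 2, below threshold.
  Kai: 1 of 1 neighbours ≥ 1, votes yes.
Round 3 — no new yes votes; cascade stops.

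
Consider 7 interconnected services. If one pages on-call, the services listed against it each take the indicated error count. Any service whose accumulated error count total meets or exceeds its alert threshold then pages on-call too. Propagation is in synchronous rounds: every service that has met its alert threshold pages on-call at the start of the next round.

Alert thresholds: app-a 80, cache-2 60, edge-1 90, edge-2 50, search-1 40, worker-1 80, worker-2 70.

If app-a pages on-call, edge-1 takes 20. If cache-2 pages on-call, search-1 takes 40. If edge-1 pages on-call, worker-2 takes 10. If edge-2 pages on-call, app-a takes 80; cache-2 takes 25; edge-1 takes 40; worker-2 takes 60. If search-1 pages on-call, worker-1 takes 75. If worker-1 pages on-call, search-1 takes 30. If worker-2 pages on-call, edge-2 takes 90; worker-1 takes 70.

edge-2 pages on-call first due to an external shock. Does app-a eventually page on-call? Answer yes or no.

yes

Round 1 — edge-2 pages on-call (initial).
  app-a: +80 → 80 ≥ 80
  cache-2: +25 → 25 < 60
  edge-1: +40 → 40 < 90
  worker-2: +60 → 60 < 70
Round 2 — app-a pages on-call.
  edge-1: +20 → 60 < 90
No further pages.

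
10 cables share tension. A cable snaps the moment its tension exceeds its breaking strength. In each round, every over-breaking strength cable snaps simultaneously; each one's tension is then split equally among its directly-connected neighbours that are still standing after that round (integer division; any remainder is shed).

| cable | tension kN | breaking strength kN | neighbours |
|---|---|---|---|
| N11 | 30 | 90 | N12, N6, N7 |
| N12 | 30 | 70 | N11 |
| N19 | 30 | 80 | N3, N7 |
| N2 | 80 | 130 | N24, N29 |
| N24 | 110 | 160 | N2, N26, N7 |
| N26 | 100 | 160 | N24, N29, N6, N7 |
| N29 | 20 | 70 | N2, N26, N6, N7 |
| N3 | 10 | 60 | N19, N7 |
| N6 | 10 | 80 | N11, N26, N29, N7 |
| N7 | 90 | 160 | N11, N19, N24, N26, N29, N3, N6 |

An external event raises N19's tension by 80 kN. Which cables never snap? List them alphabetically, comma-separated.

N11, N12, N2, N24, N26, N29, N6

Round 1 — N19 at 110 > 80. N19 snaps.
  N19 sheds 110 kN to N3, N7: 55 each.
    N3: 10+55 = 65 > 60
    N7: 90+55 = 145 ≤ 160
Round 2 — N3 snaps.
  N3 sheds 65 kN to N7: 65 each.
    N7: 145+65 = 210 > 160
Round 3 — N7 snaps.
  N7 sheds 210 kN to N11, N24, N26, N29, N6: 42 each.
    N11: 30+42 = 72 ≤ 90
    N24: 110+42 = 152 ≤ 160
    N26: 100+42 = 142 ≤ 160
    N29: 20+42 = 62 ≤ 70
    N6: 10+42 = 52 ≤ 80
No further breaks.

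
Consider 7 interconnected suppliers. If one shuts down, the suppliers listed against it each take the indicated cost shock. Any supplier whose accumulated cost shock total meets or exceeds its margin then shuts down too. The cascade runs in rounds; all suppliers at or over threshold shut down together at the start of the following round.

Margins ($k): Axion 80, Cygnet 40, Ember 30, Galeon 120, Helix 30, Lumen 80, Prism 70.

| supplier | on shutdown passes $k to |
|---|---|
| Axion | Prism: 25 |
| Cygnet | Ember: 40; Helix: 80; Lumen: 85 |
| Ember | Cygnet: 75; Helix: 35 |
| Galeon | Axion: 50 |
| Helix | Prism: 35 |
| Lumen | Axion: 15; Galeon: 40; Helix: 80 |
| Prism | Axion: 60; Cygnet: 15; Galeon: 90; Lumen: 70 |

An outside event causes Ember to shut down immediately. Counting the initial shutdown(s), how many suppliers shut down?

4

Round 1 — Ember shuts down (initial).
  Cygnet: +75 → 75 ≥ 40
  Helix: +35 → 35 ≥ 30
Round 2 — Cygnet, Helix shut down.
  Lumen: +85 → 85 ≥ 80
  Prism: +35 → 35 < 70
Round 3 — Lumen shuts down.
  Axion: +15 → 15 < 80
  Galeon: +40 → 40 < 120
No further shutdowns.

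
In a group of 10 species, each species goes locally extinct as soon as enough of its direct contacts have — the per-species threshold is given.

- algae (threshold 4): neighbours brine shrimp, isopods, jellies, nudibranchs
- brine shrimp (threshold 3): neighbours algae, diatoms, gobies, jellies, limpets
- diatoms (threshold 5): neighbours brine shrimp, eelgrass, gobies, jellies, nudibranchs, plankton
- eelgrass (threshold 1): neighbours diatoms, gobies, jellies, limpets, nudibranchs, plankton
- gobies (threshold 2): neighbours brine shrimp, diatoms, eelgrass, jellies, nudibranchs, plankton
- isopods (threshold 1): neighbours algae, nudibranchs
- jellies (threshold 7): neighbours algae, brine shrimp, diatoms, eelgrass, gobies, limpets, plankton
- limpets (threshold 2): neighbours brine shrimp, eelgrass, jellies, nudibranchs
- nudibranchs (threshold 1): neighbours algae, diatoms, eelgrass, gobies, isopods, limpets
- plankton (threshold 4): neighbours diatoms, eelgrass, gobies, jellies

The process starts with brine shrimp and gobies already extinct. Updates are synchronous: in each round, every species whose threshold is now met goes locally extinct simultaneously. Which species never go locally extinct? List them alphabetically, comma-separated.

algae, diatoms, jellies, plankton

Round 1 — brine shrimp, gobies go locally extinct (initial).
Round 2 — checking thresholds:
  algae: 1 of 4 neighbours < 4, holds.
  diatoms: 2 of 6 neighbours < 5, holds.
  eelgrass: 1 of 6 neighbours ≥ 1, goes locally extinct.
  jellies: 2 of 7 neighbours < 7, holds.
  limpets: 1 of 4 neighbours < 2, holds.
  nudibranchs: 1 of 6 neighbours ≥ 1, goes locally extinct.
  plankton: 1 of 4 neighbours < 4, holds.
Round 3 — checking thresholds:
  algae: 2 of 4 neighbours < 4, holds.
  diatoms: 4 of 6 neighbours < 5, holds.
  isopods: 1 of 2 neighbours ≥ 1, goes locally extinct.
  jellies: 3 of 7 neighbours < 7, holds.
  limpets: 3 of 4 neighbours ≥ 2, goes locally extinct.
  plankton: 2 of 4 neighbours < 4, holds.
Round 4 — no new extinctions; cascade stops.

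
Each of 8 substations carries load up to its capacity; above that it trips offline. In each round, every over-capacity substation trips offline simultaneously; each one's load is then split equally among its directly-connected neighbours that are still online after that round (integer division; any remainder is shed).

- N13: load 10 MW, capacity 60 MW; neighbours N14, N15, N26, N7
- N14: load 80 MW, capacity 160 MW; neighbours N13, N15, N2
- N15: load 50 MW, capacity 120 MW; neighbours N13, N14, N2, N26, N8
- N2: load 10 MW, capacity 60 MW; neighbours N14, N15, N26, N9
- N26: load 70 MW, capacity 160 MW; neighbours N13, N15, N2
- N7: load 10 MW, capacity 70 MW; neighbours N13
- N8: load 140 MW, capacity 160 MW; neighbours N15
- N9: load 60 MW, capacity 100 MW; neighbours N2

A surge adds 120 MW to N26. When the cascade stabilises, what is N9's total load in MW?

84

Round 1 — N26 at 190 > 160. N26 trips offline.
  N26 sheds 190 MW to N13, N15, N2: 63 each (1 lost).
    N13: 10+63 = 73 > 60
    N15: 50+63 = 113 ≤ 120
    N2: 10+63 = 73 > 60
Round 2 — N13, N2 trip offline.
  N13 sheds 73 MW to N14, N15, N7: 24 each (1 lost).
    N14: 80+24 = 104 ≤ 160
    N15: 113+24 = 137 > 120
    N7: 10+24 = 34 ≤ 70
  N2 sheds 73 MW to N14, N15, N9: 24 each (1 lost).
    N14: 104+24 = 128 ≤ 160
    N15: 137+24 = 161 > 120
    N9: 60+24 = 84 ≤ 100
Round 3 — N15 trips offline.
  N15 sheds 161 MW to N14, N8: 80 each (1 lost).
    N14: 128+80 = 208 > 160
    N8: 140+80 = 220 > 160
Round 4 — N14, N8 trip offline.
  N14 sheds 208 MW: no online neighbours, lost.
  N8 sheds 220 MW: no online neighbours, lost.
No further trips.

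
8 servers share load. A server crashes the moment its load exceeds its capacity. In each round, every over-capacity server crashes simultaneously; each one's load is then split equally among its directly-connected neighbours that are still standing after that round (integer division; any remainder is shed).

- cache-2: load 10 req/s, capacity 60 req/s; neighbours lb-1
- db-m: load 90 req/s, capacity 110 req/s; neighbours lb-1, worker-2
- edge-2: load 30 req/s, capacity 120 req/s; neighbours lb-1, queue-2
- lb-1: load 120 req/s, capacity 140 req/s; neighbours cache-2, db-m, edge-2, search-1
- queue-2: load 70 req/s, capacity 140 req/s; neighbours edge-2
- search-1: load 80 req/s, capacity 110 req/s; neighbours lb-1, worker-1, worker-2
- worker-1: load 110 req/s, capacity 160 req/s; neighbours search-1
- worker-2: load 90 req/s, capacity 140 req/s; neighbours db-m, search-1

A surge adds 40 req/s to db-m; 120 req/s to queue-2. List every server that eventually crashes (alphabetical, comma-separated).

Round 1 — db-m at 130 > 110; queue-2 at 190 > 140. db-m, queue-2 crash.
  db-m sheds 130 req/s to lb-1, worker-2: 65 each.
    lb-1: 120+65 = 185 > 140
    worker-2: 90+65 = 155 > 140
  queue-2 sheds 190 req/s to edge-2: 190 each.
    edge-2: 30+190 = 220 > 120
Round 2 — edge-2, lb-1, worker-2 crash.
  edge-2 sheds 220 req/s: no online neighbours, lost.
  lb-1 sheds 185 req/s to cache-2, search-1: 92 each (1 lost).
    cache-2: 10+92 = 102 > 60
    search-1: 80+92 = 172 > 110
  worker-2 sheds 155 req/s to search-1: 155 each.
    search-1: 172+155 = 327 > 110
Round 3 — cache-2, search-1 crash.
  cache-2 sheds 102 req/s: no online neighbours, lost.
  search-1 sheds 327 req/s to worker-1: 327 each.
    worker-1: 110+327 = 437 > 160
Round 4 — worker-1 crashes.
  worker-1 sheds 437 req/s: no online neighbours, lost.
No further crashes.

cache-2, db-m, edge-2, lb-1, queue-2, search-1, worker-1, worker-2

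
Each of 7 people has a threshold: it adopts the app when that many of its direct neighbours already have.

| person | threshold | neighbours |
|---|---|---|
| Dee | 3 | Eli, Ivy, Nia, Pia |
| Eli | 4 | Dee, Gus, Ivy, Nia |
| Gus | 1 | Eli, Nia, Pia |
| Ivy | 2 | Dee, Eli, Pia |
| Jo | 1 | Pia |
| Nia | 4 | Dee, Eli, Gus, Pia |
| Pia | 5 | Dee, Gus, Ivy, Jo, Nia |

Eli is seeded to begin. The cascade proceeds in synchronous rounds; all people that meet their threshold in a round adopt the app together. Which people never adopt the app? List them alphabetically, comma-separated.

Round 1 — Eli adopts the app (initial).
Round 2 — checking thresholds:
  Dee: 1 of 4 neighbours < 3, holds.
  Gus: 1 of 3 neighbours ≥ 1, adopts the app.
  Ivy: 1 of 3 neighbours < 2, holds.
  Nia: 1 of 4 neighbours < 4, holds.
Round 3 — no new adoptions; cascade stops.

Dee, Ivy, Jo, Nia, Pia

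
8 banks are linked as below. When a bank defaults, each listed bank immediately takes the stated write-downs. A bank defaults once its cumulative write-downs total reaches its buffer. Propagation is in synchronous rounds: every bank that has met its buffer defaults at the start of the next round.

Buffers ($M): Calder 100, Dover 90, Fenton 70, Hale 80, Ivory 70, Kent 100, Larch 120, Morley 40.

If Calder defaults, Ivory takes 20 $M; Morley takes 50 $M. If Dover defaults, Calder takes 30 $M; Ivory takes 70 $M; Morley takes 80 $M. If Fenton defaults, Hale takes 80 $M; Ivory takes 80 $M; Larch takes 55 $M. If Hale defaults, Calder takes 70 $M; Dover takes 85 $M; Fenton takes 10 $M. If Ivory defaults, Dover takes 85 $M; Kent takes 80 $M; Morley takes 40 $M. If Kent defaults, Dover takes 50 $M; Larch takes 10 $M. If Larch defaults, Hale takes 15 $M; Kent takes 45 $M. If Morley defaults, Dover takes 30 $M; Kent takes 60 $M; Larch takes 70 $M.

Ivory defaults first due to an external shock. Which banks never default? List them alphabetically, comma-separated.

Round 1 — Ivory defaults (initial).
  Dover: +85 → 85 < 90
  Kent: +80 → 80 < 100
  Morley: +40 → 40 ≥ 40
Round 2 — Morley defaults.
  Dover: +30 → 115 ≥ 90
  Kent: +60 → 140 ≥ 100
  Larch: +70 → 70 < 120
Round 3 — Dover, Kent default.
  Calder: +30 → 30 < 100
  Larch: +10 → 80 < 120
No further defaults.

Calder, Fenton, Hale, Larch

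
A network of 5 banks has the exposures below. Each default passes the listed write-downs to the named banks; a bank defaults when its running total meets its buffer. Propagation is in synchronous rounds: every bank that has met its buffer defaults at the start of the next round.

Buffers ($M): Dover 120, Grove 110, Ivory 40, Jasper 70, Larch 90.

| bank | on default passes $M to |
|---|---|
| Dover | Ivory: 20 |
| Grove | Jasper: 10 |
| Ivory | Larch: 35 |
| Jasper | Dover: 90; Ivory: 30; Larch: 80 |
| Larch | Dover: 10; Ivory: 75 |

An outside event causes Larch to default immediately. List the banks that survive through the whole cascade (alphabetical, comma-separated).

Dover, Grove, Jasper

Round 1 — Larch defaults (initial).
  Dover: +10 → 10 < 120
  Ivory: +75 → 75 ≥ 40
Round 2 — Ivory defaults.
No further defaults.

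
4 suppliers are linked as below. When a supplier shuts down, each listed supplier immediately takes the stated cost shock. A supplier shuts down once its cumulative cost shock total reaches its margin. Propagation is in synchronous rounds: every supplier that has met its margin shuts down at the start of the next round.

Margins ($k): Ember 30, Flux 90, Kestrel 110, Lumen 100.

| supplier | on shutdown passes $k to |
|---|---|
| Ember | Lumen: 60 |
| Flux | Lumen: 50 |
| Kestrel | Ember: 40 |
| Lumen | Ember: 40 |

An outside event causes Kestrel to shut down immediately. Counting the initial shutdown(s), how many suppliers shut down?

Round 1 — Kestrel shuts down (initial).
  Ember: +40 → 40 ≥ 30
Round 2 — Ember shuts down.
  Lumen: +60 → 60 < 100
No further shutdowns.

2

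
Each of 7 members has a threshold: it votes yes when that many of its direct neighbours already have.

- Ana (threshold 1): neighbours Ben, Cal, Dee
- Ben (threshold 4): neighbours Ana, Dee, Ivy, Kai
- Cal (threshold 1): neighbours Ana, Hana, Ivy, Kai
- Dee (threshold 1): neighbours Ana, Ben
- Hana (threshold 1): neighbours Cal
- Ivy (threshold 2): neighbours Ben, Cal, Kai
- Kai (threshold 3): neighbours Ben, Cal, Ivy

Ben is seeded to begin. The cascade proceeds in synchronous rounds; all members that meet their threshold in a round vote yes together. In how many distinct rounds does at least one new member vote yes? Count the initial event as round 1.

5

Round 1 — Ben votes yes (initial).
Round 2 — checking thresholds:
  Ana: 1 of 3 neighbours ≥ 1, votes yes.
  Dee: 1 of 2 neighbours ≥ 1, votes yes.
  Ivy: 1 of 3 neighbours < 2, not yet.
  Kai: 1 of 3 neighbours < 3, not yet.
Round 3 — checking thresholds:
  Cal: 1 of 4 neighbours ≥ 1, votes yes.
  Ivy: 1 of 3 neighbours < 2, not yet.
  Kai: 1 of 3 neighbours < 3, not yet.
Round 4 — checking thresholds:
  Hana: 1 of 1 neighbours ≥ 1, votes yes.
  Ivy: 2 of 3 neighbours ≥ 2, votes yes.
  Kai: 2 of 3 neighbours < 3, not yet.
Round 5 — checking thresholds:
  Kai: 3 of 3 neighbours ≥ 3, votes yes.
Round 6 — no new yes votes; cascade stops.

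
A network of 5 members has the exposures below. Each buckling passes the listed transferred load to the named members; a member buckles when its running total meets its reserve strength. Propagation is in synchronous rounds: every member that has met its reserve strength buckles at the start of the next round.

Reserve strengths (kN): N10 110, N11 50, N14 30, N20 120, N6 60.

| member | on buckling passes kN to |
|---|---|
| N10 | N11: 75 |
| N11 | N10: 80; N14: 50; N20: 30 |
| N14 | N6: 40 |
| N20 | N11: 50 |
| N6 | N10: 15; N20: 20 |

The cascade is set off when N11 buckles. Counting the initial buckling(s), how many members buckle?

Round 1 — N11 buckles (initial).
  N10: +80 → 80 < 110
  N14: +50 → 50 ≥ 30
  N20: +30 → 30 < 120
Round 2 — N14 buckles.
  N6: +40 → 40 < 60
No further bucklings.

2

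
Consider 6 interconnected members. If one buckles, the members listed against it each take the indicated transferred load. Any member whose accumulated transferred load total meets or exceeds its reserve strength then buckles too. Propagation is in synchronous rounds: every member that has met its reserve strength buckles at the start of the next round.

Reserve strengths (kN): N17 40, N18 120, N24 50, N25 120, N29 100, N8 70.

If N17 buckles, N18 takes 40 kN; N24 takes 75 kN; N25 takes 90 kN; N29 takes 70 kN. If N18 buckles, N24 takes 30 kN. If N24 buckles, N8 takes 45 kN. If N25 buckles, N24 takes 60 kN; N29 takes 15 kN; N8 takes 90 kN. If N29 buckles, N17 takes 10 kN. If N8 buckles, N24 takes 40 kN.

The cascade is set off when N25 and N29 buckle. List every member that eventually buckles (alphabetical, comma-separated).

Round 1 — N25, N29 buckle (initial).
  N17: +10 → 10 < 40
  N24: +60 → 60 ≥ 50
  N8: +90 → 90 ≥ 70
Round 2 — N24, N8 buckle.
No further bucklings.

N24, N25, N29, N8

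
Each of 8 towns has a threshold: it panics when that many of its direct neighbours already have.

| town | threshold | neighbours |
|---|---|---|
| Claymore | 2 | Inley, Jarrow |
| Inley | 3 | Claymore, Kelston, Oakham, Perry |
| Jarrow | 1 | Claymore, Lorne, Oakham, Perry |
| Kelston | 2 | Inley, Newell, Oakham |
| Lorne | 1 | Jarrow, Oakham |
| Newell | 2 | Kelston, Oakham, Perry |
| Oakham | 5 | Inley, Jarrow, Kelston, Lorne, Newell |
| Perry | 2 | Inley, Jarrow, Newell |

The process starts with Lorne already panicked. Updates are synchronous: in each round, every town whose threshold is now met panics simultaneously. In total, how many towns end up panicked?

2

Round 1 — Lorne panics (initial).
Round 2 — checking thresholds:
  Jarrow: 1 of 4 neighbours ≥ 1, panics.
  Oakham: 1 of 5 neighbours < 5, below threshold.
Round 3 — no new panics; cascade stops.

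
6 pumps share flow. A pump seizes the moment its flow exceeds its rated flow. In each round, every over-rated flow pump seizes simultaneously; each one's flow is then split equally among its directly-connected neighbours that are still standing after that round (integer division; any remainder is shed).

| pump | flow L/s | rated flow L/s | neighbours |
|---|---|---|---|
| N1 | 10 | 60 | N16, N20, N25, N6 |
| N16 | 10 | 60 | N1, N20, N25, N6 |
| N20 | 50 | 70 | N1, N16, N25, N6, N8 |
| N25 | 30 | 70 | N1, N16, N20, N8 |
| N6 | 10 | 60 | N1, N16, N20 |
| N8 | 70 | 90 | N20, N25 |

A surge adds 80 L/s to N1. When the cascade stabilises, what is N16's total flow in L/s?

Round 1 — N1 at 90 > 60. N1 seizes.
  N1 sheds 90 L/s to N16, N20, N25, N6: 22 each (2 lost).
    N16: 10+22 = 32 ≤ 60
    N20: 50+22 = 72 > 70
    N25: 30+22 = 52 ≤ 70
    N6: 10+22 = 32 ≤ 60
Round 2 — N20 seizes.
  N20 sheds 72 L/s to N16, N25, N6, N8: 18 each.
    N16: 32+18 = 50 ≤ 60
    N25: 52+18 = 70 ≤ 70
    N6: 32+18 = 50 ≤ 60
    N8: 70+18 = 88 ≤ 90
No further seizures.

50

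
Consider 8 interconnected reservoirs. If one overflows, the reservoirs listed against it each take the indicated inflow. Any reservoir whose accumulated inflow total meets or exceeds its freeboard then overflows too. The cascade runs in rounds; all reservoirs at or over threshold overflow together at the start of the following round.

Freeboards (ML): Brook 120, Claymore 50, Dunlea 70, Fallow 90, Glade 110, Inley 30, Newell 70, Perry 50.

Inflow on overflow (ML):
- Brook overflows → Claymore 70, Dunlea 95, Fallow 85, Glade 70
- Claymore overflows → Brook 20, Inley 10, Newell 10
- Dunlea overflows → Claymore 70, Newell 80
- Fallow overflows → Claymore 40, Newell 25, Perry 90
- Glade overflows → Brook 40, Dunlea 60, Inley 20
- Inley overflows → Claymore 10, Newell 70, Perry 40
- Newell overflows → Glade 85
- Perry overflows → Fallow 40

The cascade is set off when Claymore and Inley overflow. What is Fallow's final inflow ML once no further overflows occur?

0

Round 1 — Claymore, Inley overflow (initial).
  Brook: +20 → 20 < 120
  Newell: +10+70 → 80 ≥ 70
  Perry: +40 → 40 < 50
Round 2 — Newell overflows.
  Glade: +85 → 85 < 110
No further overflows.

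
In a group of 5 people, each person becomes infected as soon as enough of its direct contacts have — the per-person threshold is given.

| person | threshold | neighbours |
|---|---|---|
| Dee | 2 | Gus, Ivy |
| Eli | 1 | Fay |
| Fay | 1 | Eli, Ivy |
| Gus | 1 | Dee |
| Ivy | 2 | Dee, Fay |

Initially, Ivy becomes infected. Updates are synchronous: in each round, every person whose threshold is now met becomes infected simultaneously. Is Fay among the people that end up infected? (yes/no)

Round 1 — Ivy becomes infected (initial).
Round 2 — checking thresholds:
  Dee: 1 of 2 neighbours < 2, not yet.
  Fay: 1 of 2 neighbours ≥ 1, becomes infected.
Round 3 — checking thresholds:
  Dee: 1 of 2 neighbours < 2, not yet.
  Eli: 1 of 1 neighbours ≥ 1, becomes infected.
Round 4 — no new infections; cascade stops.

yes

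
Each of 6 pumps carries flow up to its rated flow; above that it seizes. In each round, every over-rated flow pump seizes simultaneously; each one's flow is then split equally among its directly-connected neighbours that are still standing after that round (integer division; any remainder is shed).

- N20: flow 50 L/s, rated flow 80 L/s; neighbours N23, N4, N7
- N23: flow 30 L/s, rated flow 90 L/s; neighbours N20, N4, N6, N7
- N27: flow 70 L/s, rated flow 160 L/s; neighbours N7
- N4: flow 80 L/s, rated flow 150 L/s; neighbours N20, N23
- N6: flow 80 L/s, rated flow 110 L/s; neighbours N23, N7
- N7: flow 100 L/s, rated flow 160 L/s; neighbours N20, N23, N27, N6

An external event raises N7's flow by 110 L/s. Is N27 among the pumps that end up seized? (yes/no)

no

Round 1 — N7 at 210 > 160. N7 seizes.
  N7 sheds 210 L/s to N20, N23, N27, N6: 52 each (2 lost).
    N20: 50+52 = 102 > 80
    N23: 30+52 = 82 ≤ 90
    N27: 70+52 = 122 ≤ 160
    N6: 80+52 = 132 > 110
Round 2 — N20, N6 seize.
  N20 sheds 102 L/s to N23, N4: 51 each.
    N23: 82+51 = 133 > 90
    N4: 80+51 = 131 ≤ 150
  N6 sheds 132 L/s to N23: 132 each.
    N23: 133+132 = 265 > 90
Round 3 — N23 seizes.
  N23 sheds 265 L/s to N4: 265 each.
    N4: 131+265 = 396 > 150
Round 4 — N4 seizes.
  N4 sheds 396 L/s: no online neighbours, lost.
No further seizures.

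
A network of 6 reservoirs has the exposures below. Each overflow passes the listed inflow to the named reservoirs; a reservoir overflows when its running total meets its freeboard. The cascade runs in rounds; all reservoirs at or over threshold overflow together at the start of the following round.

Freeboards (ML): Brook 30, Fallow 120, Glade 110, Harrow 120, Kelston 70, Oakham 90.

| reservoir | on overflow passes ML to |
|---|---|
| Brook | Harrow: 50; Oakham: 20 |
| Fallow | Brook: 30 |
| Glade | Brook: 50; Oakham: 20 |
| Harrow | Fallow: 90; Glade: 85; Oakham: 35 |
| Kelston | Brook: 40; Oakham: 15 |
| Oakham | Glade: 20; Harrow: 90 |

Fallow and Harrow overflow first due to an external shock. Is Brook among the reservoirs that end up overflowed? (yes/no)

Round 1 — Fallow, Harrow overflow (initial).
  Brook: +30 → 30 ≥ 30
  Glade: +85 → 85 < 110
  Oakham: +35 → 35 < 90
Round 2 — Brook overflows.
  Oakham: +20 → 55 < 90
No further overflows.

yes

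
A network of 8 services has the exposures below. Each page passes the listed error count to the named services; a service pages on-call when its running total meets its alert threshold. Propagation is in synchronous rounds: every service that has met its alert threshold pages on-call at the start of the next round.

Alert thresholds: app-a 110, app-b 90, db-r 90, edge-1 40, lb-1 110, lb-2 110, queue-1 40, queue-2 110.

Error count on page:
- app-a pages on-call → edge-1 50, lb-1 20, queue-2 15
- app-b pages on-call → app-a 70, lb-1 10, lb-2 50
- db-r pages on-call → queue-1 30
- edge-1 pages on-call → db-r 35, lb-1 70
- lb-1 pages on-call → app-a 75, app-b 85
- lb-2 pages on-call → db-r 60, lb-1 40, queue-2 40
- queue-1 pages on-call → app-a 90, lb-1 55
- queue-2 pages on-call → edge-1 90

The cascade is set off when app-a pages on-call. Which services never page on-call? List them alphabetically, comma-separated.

Round 1 — app-a pages on-call (initial).
  edge-1: +50 → 50 ≥ 40
  lb-1: +20 → 20 < 110
  queue-2: +15 → 15 < 110
Round 2 — edge-1 pages on-call.
  db-r: +35 → 35 < 90
  lb-1: +70 → 90 < 110
No further pages.

app-b, db-r, lb-1, lb-2, queue-1, queue-2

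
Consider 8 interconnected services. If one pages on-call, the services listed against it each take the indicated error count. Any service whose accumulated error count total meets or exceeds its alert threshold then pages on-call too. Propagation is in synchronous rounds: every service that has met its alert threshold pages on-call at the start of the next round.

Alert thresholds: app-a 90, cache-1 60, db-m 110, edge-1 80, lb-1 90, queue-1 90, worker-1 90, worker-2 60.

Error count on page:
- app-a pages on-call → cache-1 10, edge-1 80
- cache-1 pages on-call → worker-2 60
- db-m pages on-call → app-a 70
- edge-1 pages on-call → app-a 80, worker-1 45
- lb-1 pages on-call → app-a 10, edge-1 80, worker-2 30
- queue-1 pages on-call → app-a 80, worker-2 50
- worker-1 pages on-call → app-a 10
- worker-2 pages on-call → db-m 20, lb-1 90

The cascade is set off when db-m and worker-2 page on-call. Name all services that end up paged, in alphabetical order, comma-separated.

app-a, db-m, edge-1, lb-1, worker-2

Round 1 — db-m, worker-2 page on-call (initial).
  app-a: +70 → 70 < 90
  lb-1: +90 → 90 ≥ 90
Round 2 — lb-1 pages on-call.
  app-a: +10 → 80 < 90
  edge-1: +80 → 80 ≥ 80
Round 3 — edge-1 pages on-call.
  app-a: +80 → 160 ≥ 90
  worker-1: +45 → 45 < 90
Round 4 — app-a pages on-call.
  cache-1: +10 → 10 < 60
No further pages.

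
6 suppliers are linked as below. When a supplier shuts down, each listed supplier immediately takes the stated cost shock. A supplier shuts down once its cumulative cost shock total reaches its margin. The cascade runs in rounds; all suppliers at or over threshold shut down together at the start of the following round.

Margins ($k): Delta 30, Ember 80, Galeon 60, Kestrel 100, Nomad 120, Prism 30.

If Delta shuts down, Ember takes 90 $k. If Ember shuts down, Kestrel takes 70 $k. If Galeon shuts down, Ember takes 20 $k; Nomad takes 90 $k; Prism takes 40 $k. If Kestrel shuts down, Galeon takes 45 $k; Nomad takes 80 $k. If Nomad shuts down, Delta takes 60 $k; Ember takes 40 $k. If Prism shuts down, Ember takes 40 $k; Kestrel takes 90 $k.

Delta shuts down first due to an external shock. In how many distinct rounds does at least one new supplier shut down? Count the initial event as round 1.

Round 1 — Delta shuts down (initial).
  Ember: +90 → 90 ≥ 80
Round 2 — Ember shuts down.
  Kestrel: +70 → 70 < 100
No further shutdowns.

2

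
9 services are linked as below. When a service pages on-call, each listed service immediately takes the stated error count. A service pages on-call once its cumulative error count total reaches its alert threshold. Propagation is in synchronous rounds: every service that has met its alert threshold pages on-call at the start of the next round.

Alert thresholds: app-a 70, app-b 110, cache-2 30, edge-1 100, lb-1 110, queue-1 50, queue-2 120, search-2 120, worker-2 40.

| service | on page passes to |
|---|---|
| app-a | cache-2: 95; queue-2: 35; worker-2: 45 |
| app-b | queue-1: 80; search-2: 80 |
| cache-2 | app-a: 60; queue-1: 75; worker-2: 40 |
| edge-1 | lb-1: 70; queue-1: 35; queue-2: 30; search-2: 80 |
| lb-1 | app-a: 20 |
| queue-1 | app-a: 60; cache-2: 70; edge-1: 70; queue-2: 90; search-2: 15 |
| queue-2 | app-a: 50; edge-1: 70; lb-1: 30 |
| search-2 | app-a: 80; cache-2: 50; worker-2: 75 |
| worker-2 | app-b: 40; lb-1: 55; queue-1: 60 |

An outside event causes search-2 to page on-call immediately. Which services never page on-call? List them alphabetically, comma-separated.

app-b

Round 1 — search-2 pages on-call (initial).
  app-a: +80 → 80 ≥ 70
  cache-2: +50 → 50 ≥ 30
  worker-2: +75 → 75 ≥ 40
Round 2 — app-a, cache-2, worker-2 page on-call.
  app-b: +40 → 40 < 110
  lb-1: +55 → 55 < 110
  queue-1: +75+60 → 135 ≥ 50
  queue-2: +35 → 35 < 120
Round 3 — queue-1 pages on-call.
  edge-1: +70 → 70 < 100
  queue-2: +90 → 125 ≥ 120
Round 4 — queue-2 pages on-call.
  edge-1: +70 → 140 ≥ 100
  lb-1: +30 → 85 < 110
Round 5 — edge-1 pages on-call.
  lb-1: +70 → 155 ≥ 110
Round 6 — lb-1 pages on-call.
No further pages.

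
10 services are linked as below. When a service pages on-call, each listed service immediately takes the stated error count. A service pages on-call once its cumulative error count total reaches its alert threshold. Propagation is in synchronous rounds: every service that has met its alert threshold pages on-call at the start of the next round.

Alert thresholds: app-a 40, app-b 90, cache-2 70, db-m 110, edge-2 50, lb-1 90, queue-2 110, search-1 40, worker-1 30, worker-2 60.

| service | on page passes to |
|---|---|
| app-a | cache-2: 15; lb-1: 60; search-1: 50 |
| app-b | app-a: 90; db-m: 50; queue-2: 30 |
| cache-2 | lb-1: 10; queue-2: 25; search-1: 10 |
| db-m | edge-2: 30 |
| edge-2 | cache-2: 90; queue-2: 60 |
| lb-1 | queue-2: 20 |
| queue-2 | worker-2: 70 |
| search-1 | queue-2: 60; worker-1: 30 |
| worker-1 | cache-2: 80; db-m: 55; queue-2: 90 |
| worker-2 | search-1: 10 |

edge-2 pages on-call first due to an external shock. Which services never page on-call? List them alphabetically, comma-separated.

Round 1 — edge-2 pages on-call (initial).
  cache-2: +90 → 90 ≥ 70
  queue-2: +60 → 60 < 110
Round 2 — cache-2 pages on-call.
  lb-1: +10 → 10 < 90
  queue-2: +25 → 85 < 110
  search-1: +10 → 10 < 40
No further pages.

app-a, app-b, db-m, lb-1, queue-2, search-1, worker-1, worker-2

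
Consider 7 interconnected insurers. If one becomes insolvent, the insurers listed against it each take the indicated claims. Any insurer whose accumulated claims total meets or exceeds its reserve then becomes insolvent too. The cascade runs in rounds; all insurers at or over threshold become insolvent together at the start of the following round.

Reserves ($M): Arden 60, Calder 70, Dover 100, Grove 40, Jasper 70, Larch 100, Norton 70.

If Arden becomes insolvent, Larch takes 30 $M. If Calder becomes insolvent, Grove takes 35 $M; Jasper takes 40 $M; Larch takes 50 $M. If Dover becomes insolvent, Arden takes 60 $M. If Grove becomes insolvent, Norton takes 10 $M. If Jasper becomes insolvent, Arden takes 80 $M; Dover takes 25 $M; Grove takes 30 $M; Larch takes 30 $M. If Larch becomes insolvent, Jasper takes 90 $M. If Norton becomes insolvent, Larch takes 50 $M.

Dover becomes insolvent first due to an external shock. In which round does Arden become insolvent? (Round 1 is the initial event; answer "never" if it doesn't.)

Round 1 — Dover becomes insolvent (initial).
  Arden: +60 → 60 ≥ 60
Round 2 — Arden becomes insolvent.
  Larch: +30 → 30 < 100
No further insolvencies.

2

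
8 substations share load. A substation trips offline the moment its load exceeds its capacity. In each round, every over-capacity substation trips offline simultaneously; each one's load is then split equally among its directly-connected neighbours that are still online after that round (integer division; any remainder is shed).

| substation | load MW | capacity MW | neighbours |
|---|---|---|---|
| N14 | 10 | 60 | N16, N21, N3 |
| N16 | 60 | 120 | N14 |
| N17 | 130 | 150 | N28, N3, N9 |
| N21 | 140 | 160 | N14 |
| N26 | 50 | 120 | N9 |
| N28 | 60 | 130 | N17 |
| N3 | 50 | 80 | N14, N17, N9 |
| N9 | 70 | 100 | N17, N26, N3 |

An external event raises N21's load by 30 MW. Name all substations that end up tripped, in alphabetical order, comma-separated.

N14, N16, N17, N21, N26, N28, N3, N9

Round 1 — N21 at 170 > 160. N21 trips offline.
  N21 sheds 170 MW to N14: 170 each.
    N14: 10+170 = 180 > 60
Round 2 — N14 trips offline.
  N14 sheds 180 MW to N16, N3: 90 each.
    N16: 60+90 = 150 > 120
    N3: 50+90 = 140 > 80
Round 3 — N16, N3 trip offline.
  N16 sheds 150 MW: no online neighbours, lost.
  N3 sheds 140 MW to N17, N9: 70 each.
    N17: 130+70 = 200 > 150
    N9: 70+70 = 140 > 100
Round 4 — N17, N9 trip offline.
  N17 sheds 200 MW to N28: 200 each.
    N28: 60+200 = 260 > 130
  N9 sheds 140 MW to N26: 140 each.
    N26: 50+140 = 190 > 120
Round 5 — N26, N28 trip offline.
  N26 sheds 190 MW: no online neighbours, lost.
  N28 sheds 260 MW: no online neighbours, lost.
No further trips.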